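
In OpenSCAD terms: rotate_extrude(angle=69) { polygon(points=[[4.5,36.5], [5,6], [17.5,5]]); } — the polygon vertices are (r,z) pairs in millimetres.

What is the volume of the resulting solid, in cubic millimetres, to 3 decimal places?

Profile (r,z), 3 vertices: (4.5,36.5) (5,6) (17.5,5)
edge 0: (4.5,36.5)→(5,6)  cross = 4.5·6 − 5·36.5 = -155.5000; (r_i+r_j)·cross = 9.5·-155.5000 = -1477.2500
edge 1: (5,6)→(17.5,5)  cross = 5·5 − 17.5·6 = -80.0000; (r_i+r_j)·cross = 22.5·-80.0000 = -1800.0000
edge 2: (17.5,5)→(4.5,36.5)  cross = 17.5·36.5 − 4.5·5 = 616.2500; (r_i+r_j)·cross = 22·616.2500 = 13557.5000
Σcross = 380.7500 → A = |Σcross|/2 = 190.3750 mm²
Σ(r_i+r_j)·cross = 10280.2500 → first moment M = |Σ|/6 = 1713.3750
R_c = M/A = 1713.3750/190.3750 = 9.0000 mm
θ = 69° = 1.204277 rad
V = θ·R_c·A = 1.204277·9.0000·190.3750 = 2063.378 mm³

Volume = 2063.378 mm³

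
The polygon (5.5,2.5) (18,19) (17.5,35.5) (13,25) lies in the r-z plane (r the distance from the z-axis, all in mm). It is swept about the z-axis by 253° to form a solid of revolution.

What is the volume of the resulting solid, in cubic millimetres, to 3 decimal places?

Profile (r,z), 4 vertices: (5.5,2.5) (18,19) (17.5,35.5) (13,25)
edge 0: (5.5,2.5)→(18,19)  cross = 5.5·19 − 18·2.5 = 59.5000; (r_i+r_j)·cross = 23.5·59.5000 = 1398.2500
edge 1: (18,19)→(17.5,35.5)  cross = 18·35.5 − 17.5·19 = 306.5000; (r_i+r_j)·cross = 35.5·306.5000 = 10880.7500
edge 2: (17.5,35.5)→(13,25)  cross = 17.5·25 − 13·35.5 = -24.0000; (r_i+r_j)·cross = 30.5·-24.0000 = -732.0000
edge 3: (13,25)→(5.5,2.5)  cross = 13·2.5 − 5.5·25 = -105.0000; (r_i+r_j)·cross = 18.5·-105.0000 = -1942.5000
Σcross = 237.0000 → A = |Σcross|/2 = 118.5000 mm²
Σ(r_i+r_j)·cross = 9604.5000 → first moment M = |Σ|/6 = 1600.7500
R_c = M/A = 1600.7500/118.5000 = 13.5084 mm
θ = 253° = 4.415683 rad
V = θ·R_c·A = 4.415683·13.5084·118.5000 = 7068.405 mm³

Volume = 7068.405 mm³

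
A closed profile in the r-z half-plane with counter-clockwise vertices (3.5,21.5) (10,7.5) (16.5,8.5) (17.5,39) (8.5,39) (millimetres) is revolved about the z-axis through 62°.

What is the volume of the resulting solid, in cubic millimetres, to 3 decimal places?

Volume = 4134.990 mm³

Profile (r,z), 5 vertices: (3.5,21.5) (10,7.5) (16.5,8.5) (17.5,39) (8.5,39)
edge 0: (3.5,21.5)→(10,7.5)  cross = 3.5·7.5 − 10·21.5 = -188.7500; (r_i+r_j)·cross = 13.5·-188.7500 = -2548.1250
edge 1: (10,7.5)→(16.5,8.5)  cross = 10·8.5 − 16.5·7.5 = -38.7500; (r_i+r_j)·cross = 26.5·-38.7500 = -1026.8750
edge 2: (16.5,8.5)→(17.5,39)  cross = 16.5·39 − 17.5·8.5 = 494.7500; (r_i+r_j)·cross = 34·494.7500 = 16821.5000
edge 3: (17.5,39)→(8.5,39)  cross = 17.5·39 − 8.5·39 = 351.0000; (r_i+r_j)·cross = 26·351.0000 = 9126.0000
edge 4: (8.5,39)→(3.5,21.5)  cross = 8.5·21.5 − 3.5·39 = 46.2500; (r_i+r_j)·cross = 12·46.2500 = 555.0000
Σcross = 664.5000 → A = |Σcross|/2 = 332.2500 mm²
Σ(r_i+r_j)·cross = 22927.5000 → first moment M = |Σ|/6 = 3821.2500
R_c = M/A = 3821.2500/332.2500 = 11.5011 mm
θ = 62° = 1.082104 rad
V = θ·R_c·A = 1.082104·11.5011·332.2500 = 4134.990 mm³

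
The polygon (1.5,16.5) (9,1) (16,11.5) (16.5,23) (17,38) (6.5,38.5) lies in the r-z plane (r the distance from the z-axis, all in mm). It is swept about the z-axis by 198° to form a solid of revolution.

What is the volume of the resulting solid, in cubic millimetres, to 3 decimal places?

Volume = 14004.651 mm³

Profile (r,z), 6 vertices: (1.5,16.5) (9,1) (16,11.5) (16.5,23) (17,38) (6.5,38.5)
edge 0: (1.5,16.5)→(9,1)  cross = 1.5·1 − 9·16.5 = -147.0000; (r_i+r_j)·cross = 10.5·-147.0000 = -1543.5000
edge 1: (9,1)→(16,11.5)  cross = 9·11.5 − 16·1 = 87.5000; (r_i+r_j)·cross = 25·87.5000 = 2187.5000
edge 2: (16,11.5)→(16.5,23)  cross = 16·23 − 16.5·11.5 = 178.2500; (r_i+r_j)·cross = 32.5·178.2500 = 5793.1250
edge 3: (16.5,23)→(17,38)  cross = 16.5·38 − 17·23 = 236.0000; (r_i+r_j)·cross = 33.5·236.0000 = 7906.0000
edge 4: (17,38)→(6.5,38.5)  cross = 17·38.5 − 6.5·38 = 407.5000; (r_i+r_j)·cross = 23.5·407.5000 = 9576.2500
edge 5: (6.5,38.5)→(1.5,16.5)  cross = 6.5·16.5 − 1.5·38.5 = 49.5000; (r_i+r_j)·cross = 8·49.5000 = 396.0000
Σcross = 811.7500 → A = |Σcross|/2 = 405.8750 mm²
Σ(r_i+r_j)·cross = 24315.3750 → first moment M = |Σ|/6 = 4052.5625
R_c = M/A = 4052.5625/405.8750 = 9.9848 mm
θ = 198° = 3.455752 rad
V = θ·R_c·A = 3.455752·9.9848·405.8750 = 14004.651 mm³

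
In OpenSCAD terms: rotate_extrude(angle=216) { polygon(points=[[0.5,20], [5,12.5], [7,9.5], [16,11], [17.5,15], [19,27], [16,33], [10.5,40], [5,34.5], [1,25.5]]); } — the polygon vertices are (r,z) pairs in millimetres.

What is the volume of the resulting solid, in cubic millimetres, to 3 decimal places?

Volume = 14703.203 mm³

Profile (r,z), 10 vertices: (0.5,20) (5,12.5) (7,9.5) (16,11) (17.5,15) (19,27) (16,33) (10.5,40) (5,34.5) (1,25.5)
edge 0: (0.5,20)→(5,12.5)  cross = 0.5·12.5 − 5·20 = -93.7500; (r_i+r_j)·cross = 5.5·-93.7500 = -515.6250
edge 1: (5,12.5)→(7,9.5)  cross = 5·9.5 − 7·12.5 = -40.0000; (r_i+r_j)·cross = 12·-40.0000 = -480.0000
edge 2: (7,9.5)→(16,11)  cross = 7·11 − 16·9.5 = -75.0000; (r_i+r_j)·cross = 23·-75.0000 = -1725.0000
edge 3: (16,11)→(17.5,15)  cross = 16·15 − 17.5·11 = 47.5000; (r_i+r_j)·cross = 33.5·47.5000 = 1591.2500
edge 4: (17.5,15)→(19,27)  cross = 17.5·27 − 19·15 = 187.5000; (r_i+r_j)·cross = 36.5·187.5000 = 6843.7500
edge 5: (19,27)→(16,33)  cross = 19·33 − 16·27 = 195.0000; (r_i+r_j)·cross = 35·195.0000 = 6825.0000
edge 6: (16,33)→(10.5,40)  cross = 16·40 − 10.5·33 = 293.5000; (r_i+r_j)·cross = 26.5·293.5000 = 7777.7500
edge 7: (10.5,40)→(5,34.5)  cross = 10.5·34.5 − 5·40 = 162.2500; (r_i+r_j)·cross = 15.5·162.2500 = 2514.8750
edge 8: (5,34.5)→(1,25.5)  cross = 5·25.5 − 1·34.5 = 93.0000; (r_i+r_j)·cross = 6·93.0000 = 558.0000
edge 9: (1,25.5)→(0.5,20)  cross = 1·20 − 0.5·25.5 = 7.2500; (r_i+r_j)·cross = 1.5·7.2500 = 10.8750
Σcross = 777.2500 → A = |Σcross|/2 = 388.6250 mm²
Σ(r_i+r_j)·cross = 23400.8750 → first moment M = |Σ|/6 = 3900.1458
R_c = M/A = 3900.1458/388.6250 = 10.0358 mm
θ = 216° = 3.769911 rad
V = θ·R_c·A = 3.769911·10.0358·388.6250 = 14703.203 mm³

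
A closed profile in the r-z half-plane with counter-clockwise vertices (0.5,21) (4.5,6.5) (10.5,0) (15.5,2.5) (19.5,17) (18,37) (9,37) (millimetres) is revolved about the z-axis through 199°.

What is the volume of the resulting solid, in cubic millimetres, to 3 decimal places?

Profile (r,z), 7 vertices: (0.5,21) (4.5,6.5) (10.5,0) (15.5,2.5) (19.5,17) (18,37) (9,37)
edge 0: (0.5,21)→(4.5,6.5)  cross = 0.5·6.5 − 4.5·21 = -91.2500; (r_i+r_j)·cross = 5·-91.2500 = -456.2500
edge 1: (4.5,6.5)→(10.5,0)  cross = 4.5·0 − 10.5·6.5 = -68.2500; (r_i+r_j)·cross = 15·-68.2500 = -1023.7500
edge 2: (10.5,0)→(15.5,2.5)  cross = 10.5·2.5 − 15.5·0 = 26.2500; (r_i+r_j)·cross = 26·26.2500 = 682.5000
edge 3: (15.5,2.5)→(19.5,17)  cross = 15.5·17 − 19.5·2.5 = 214.7500; (r_i+r_j)·cross = 35·214.7500 = 7516.2500
edge 4: (19.5,17)→(18,37)  cross = 19.5·37 − 18·17 = 415.5000; (r_i+r_j)·cross = 37.5·415.5000 = 15581.2500
edge 5: (18,37)→(9,37)  cross = 18·37 − 9·37 = 333.0000; (r_i+r_j)·cross = 27·333.0000 = 8991.0000
edge 6: (9,37)→(0.5,21)  cross = 9·21 − 0.5·37 = 170.5000; (r_i+r_j)·cross = 9.5·170.5000 = 1619.7500
Σcross = 1000.5000 → A = |Σcross|/2 = 500.2500 mm²
Σ(r_i+r_j)·cross = 32910.7500 → first moment M = |Σ|/6 = 5485.1250
R_c = M/A = 5485.1250/500.2500 = 10.9648 mm
θ = 199° = 3.473205 rad
V = θ·R_c·A = 3.473205·10.9648·500.2500 = 19050.965 mm³

Volume = 19050.965 mm³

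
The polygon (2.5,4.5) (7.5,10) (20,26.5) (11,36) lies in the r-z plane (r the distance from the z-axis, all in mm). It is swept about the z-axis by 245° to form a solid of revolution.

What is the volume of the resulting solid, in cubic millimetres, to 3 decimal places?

Profile (r,z), 4 vertices: (2.5,4.5) (7.5,10) (20,26.5) (11,36)
edge 0: (2.5,4.5)→(7.5,10)  cross = 2.5·10 − 7.5·4.5 = -8.7500; (r_i+r_j)·cross = 10·-8.7500 = -87.5000
edge 1: (7.5,10)→(20,26.5)  cross = 7.5·26.5 − 20·10 = -1.2500; (r_i+r_j)·cross = 27.5·-1.2500 = -34.3750
edge 2: (20,26.5)→(11,36)  cross = 20·36 − 11·26.5 = 428.5000; (r_i+r_j)·cross = 31·428.5000 = 13283.5000
edge 3: (11,36)→(2.5,4.5)  cross = 11·4.5 − 2.5·36 = -40.5000; (r_i+r_j)·cross = 13.5·-40.5000 = -546.7500
Σcross = 378.0000 → A = |Σcross|/2 = 189.0000 mm²
Σ(r_i+r_j)·cross = 12614.8750 → first moment M = |Σ|/6 = 2102.4792
R_c = M/A = 2102.4792/189.0000 = 11.1242 mm
θ = 245° = 4.276057 rad
V = θ·R_c·A = 4.276057·11.1242·189.0000 = 8990.320 mm³

Volume = 8990.320 mm³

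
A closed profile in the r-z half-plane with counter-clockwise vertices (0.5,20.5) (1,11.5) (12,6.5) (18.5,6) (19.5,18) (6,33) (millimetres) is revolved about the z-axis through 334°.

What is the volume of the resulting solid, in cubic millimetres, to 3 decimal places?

Volume = 18802.000 mm³

Profile (r,z), 6 vertices: (0.5,20.5) (1,11.5) (12,6.5) (18.5,6) (19.5,18) (6,33)
edge 0: (0.5,20.5)→(1,11.5)  cross = 0.5·11.5 − 1·20.5 = -14.7500; (r_i+r_j)·cross = 1.5·-14.7500 = -22.1250
edge 1: (1,11.5)→(12,6.5)  cross = 1·6.5 − 12·11.5 = -131.5000; (r_i+r_j)·cross = 13·-131.5000 = -1709.5000
edge 2: (12,6.5)→(18.5,6)  cross = 12·6 − 18.5·6.5 = -48.2500; (r_i+r_j)·cross = 30.5·-48.2500 = -1471.6250
edge 3: (18.5,6)→(19.5,18)  cross = 18.5·18 − 19.5·6 = 216.0000; (r_i+r_j)·cross = 38·216.0000 = 8208.0000
edge 4: (19.5,18)→(6,33)  cross = 19.5·33 − 6·18 = 535.5000; (r_i+r_j)·cross = 25.5·535.5000 = 13655.2500
edge 5: (6,33)→(0.5,20.5)  cross = 6·20.5 − 0.5·33 = 106.5000; (r_i+r_j)·cross = 6.5·106.5000 = 692.2500
Σcross = 663.5000 → A = |Σcross|/2 = 331.7500 mm²
Σ(r_i+r_j)·cross = 19352.2500 → first moment M = |Σ|/6 = 3225.3750
R_c = M/A = 3225.3750/331.7500 = 9.7223 mm
θ = 334° = 5.829400 rad
V = θ·R_c·A = 5.829400·9.7223·331.7500 = 18802.000 mm³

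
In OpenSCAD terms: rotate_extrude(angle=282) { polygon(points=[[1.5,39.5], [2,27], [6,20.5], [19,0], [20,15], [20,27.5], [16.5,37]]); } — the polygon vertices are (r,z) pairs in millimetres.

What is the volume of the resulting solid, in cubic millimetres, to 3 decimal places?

Volume = 25802.993 mm³

Profile (r,z), 7 vertices: (1.5,39.5) (2,27) (6,20.5) (19,0) (20,15) (20,27.5) (16.5,37)
edge 0: (1.5,39.5)→(2,27)  cross = 1.5·27 − 2·39.5 = -38.5000; (r_i+r_j)·cross = 3.5·-38.5000 = -134.7500
edge 1: (2,27)→(6,20.5)  cross = 2·20.5 − 6·27 = -121.0000; (r_i+r_j)·cross = 8·-121.0000 = -968.0000
edge 2: (6,20.5)→(19,0)  cross = 6·0 − 19·20.5 = -389.5000; (r_i+r_j)·cross = 25·-389.5000 = -9737.5000
edge 3: (19,0)→(20,15)  cross = 19·15 − 20·0 = 285.0000; (r_i+r_j)·cross = 39·285.0000 = 11115.0000
edge 4: (20,15)→(20,27.5)  cross = 20·27.5 − 20·15 = 250.0000; (r_i+r_j)·cross = 40·250.0000 = 10000.0000
edge 5: (20,27.5)→(16.5,37)  cross = 20·37 − 16.5·27.5 = 286.2500; (r_i+r_j)·cross = 36.5·286.2500 = 10448.1250
edge 6: (16.5,37)→(1.5,39.5)  cross = 16.5·39.5 − 1.5·37 = 596.2500; (r_i+r_j)·cross = 18·596.2500 = 10732.5000
Σcross = 868.5000 → A = |Σcross|/2 = 434.2500 mm²
Σ(r_i+r_j)·cross = 31455.3750 → first moment M = |Σ|/6 = 5242.5625
R_c = M/A = 5242.5625/434.2500 = 12.0727 mm
θ = 282° = 4.921828 rad
V = θ·R_c·A = 4.921828·12.0727·434.2500 = 25802.993 mm³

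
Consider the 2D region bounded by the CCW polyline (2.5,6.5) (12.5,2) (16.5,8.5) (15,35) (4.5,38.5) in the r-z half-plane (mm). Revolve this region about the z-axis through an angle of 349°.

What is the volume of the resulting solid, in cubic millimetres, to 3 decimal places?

Profile (r,z), 5 vertices: (2.5,6.5) (12.5,2) (16.5,8.5) (15,35) (4.5,38.5)
edge 0: (2.5,6.5)→(12.5,2)  cross = 2.5·2 − 12.5·6.5 = -76.2500; (r_i+r_j)·cross = 15·-76.2500 = -1143.7500
edge 1: (12.5,2)→(16.5,8.5)  cross = 12.5·8.5 − 16.5·2 = 73.2500; (r_i+r_j)·cross = 29·73.2500 = 2124.2500
edge 2: (16.5,8.5)→(15,35)  cross = 16.5·35 − 15·8.5 = 450.0000; (r_i+r_j)·cross = 31.5·450.0000 = 14175.0000
edge 3: (15,35)→(4.5,38.5)  cross = 15·38.5 − 4.5·35 = 420.0000; (r_i+r_j)·cross = 19.5·420.0000 = 8190.0000
edge 4: (4.5,38.5)→(2.5,6.5)  cross = 4.5·6.5 − 2.5·38.5 = -67.0000; (r_i+r_j)·cross = 7·-67.0000 = -469.0000
Σcross = 800.0000 → A = |Σcross|/2 = 400.0000 mm²
Σ(r_i+r_j)·cross = 22876.5000 → first moment M = |Σ|/6 = 3812.7500
R_c = M/A = 3812.7500/400.0000 = 9.5319 mm
θ = 349° = 6.091199 rad
V = θ·R_c·A = 6.091199·9.5319·400.0000 = 23224.219 mm³

Volume = 23224.219 mm³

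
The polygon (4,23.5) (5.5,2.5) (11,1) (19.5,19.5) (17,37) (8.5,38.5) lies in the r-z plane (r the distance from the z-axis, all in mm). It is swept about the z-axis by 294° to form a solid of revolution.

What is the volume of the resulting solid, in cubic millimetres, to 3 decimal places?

Volume = 23884.770 mm³

Profile (r,z), 6 vertices: (4,23.5) (5.5,2.5) (11,1) (19.5,19.5) (17,37) (8.5,38.5)
edge 0: (4,23.5)→(5.5,2.5)  cross = 4·2.5 − 5.5·23.5 = -119.2500; (r_i+r_j)·cross = 9.5·-119.2500 = -1132.8750
edge 1: (5.5,2.5)→(11,1)  cross = 5.5·1 − 11·2.5 = -22.0000; (r_i+r_j)·cross = 16.5·-22.0000 = -363.0000
edge 2: (11,1)→(19.5,19.5)  cross = 11·19.5 − 19.5·1 = 195.0000; (r_i+r_j)·cross = 30.5·195.0000 = 5947.5000
edge 3: (19.5,19.5)→(17,37)  cross = 19.5·37 − 17·19.5 = 390.0000; (r_i+r_j)·cross = 36.5·390.0000 = 14235.0000
edge 4: (17,37)→(8.5,38.5)  cross = 17·38.5 − 8.5·37 = 340.0000; (r_i+r_j)·cross = 25.5·340.0000 = 8670.0000
edge 5: (8.5,38.5)→(4,23.5)  cross = 8.5·23.5 − 4·38.5 = 45.7500; (r_i+r_j)·cross = 12.5·45.7500 = 571.8750
Σcross = 829.5000 → A = |Σcross|/2 = 414.7500 mm²
Σ(r_i+r_j)·cross = 27928.5000 → first moment M = |Σ|/6 = 4654.7500
R_c = M/A = 4654.7500/414.7500 = 11.2230 mm
θ = 294° = 5.131268 rad
V = θ·R_c·A = 5.131268·11.2230·414.7500 = 23884.770 mm³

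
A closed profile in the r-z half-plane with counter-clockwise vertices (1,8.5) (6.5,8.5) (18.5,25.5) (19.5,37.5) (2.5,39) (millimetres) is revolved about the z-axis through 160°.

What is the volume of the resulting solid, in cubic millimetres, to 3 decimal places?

Profile (r,z), 5 vertices: (1,8.5) (6.5,8.5) (18.5,25.5) (19.5,37.5) (2.5,39)
edge 0: (1,8.5)→(6.5,8.5)  cross = 1·8.5 − 6.5·8.5 = -46.7500; (r_i+r_j)·cross = 7.5·-46.7500 = -350.6250
edge 1: (6.5,8.5)→(18.5,25.5)  cross = 6.5·25.5 − 18.5·8.5 = 8.5000; (r_i+r_j)·cross = 25·8.5000 = 212.5000
edge 2: (18.5,25.5)→(19.5,37.5)  cross = 18.5·37.5 − 19.5·25.5 = 196.5000; (r_i+r_j)·cross = 38·196.5000 = 7467.0000
edge 3: (19.5,37.5)→(2.5,39)  cross = 19.5·39 − 2.5·37.5 = 666.7500; (r_i+r_j)·cross = 22·666.7500 = 14668.5000
edge 4: (2.5,39)→(1,8.5)  cross = 2.5·8.5 − 1·39 = -17.7500; (r_i+r_j)·cross = 3.5·-17.7500 = -62.1250
Σcross = 807.2500 → A = |Σcross|/2 = 403.6250 mm²
Σ(r_i+r_j)·cross = 21935.2500 → first moment M = |Σ|/6 = 3655.8750
R_c = M/A = 3655.8750/403.6250 = 9.0576 mm
θ = 160° = 2.792527 rad
V = θ·R_c·A = 2.792527·9.0576·403.6250 = 10209.129 mm³

Volume = 10209.129 mm³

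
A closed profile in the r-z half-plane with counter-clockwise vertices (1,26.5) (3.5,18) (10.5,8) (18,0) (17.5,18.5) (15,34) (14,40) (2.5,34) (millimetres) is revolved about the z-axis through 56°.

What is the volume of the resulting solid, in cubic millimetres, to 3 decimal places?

Profile (r,z), 8 vertices: (1,26.5) (3.5,18) (10.5,8) (18,0) (17.5,18.5) (15,34) (14,40) (2.5,34)
edge 0: (1,26.5)→(3.5,18)  cross = 1·18 − 3.5·26.5 = -74.7500; (r_i+r_j)·cross = 4.5·-74.7500 = -336.3750
edge 1: (3.5,18)→(10.5,8)  cross = 3.5·8 − 10.5·18 = -161.0000; (r_i+r_j)·cross = 14·-161.0000 = -2254.0000
edge 2: (10.5,8)→(18,0)  cross = 10.5·0 − 18·8 = -144.0000; (r_i+r_j)·cross = 28.5·-144.0000 = -4104.0000
edge 3: (18,0)→(17.5,18.5)  cross = 18·18.5 − 17.5·0 = 333.0000; (r_i+r_j)·cross = 35.5·333.0000 = 11821.5000
edge 4: (17.5,18.5)→(15,34)  cross = 17.5·34 − 15·18.5 = 317.5000; (r_i+r_j)·cross = 32.5·317.5000 = 10318.7500
edge 5: (15,34)→(14,40)  cross = 15·40 − 14·34 = 124.0000; (r_i+r_j)·cross = 29·124.0000 = 3596.0000
edge 6: (14,40)→(2.5,34)  cross = 14·34 − 2.5·40 = 376.0000; (r_i+r_j)·cross = 16.5·376.0000 = 6204.0000
edge 7: (2.5,34)→(1,26.5)  cross = 2.5·26.5 − 1·34 = 32.2500; (r_i+r_j)·cross = 3.5·32.2500 = 112.8750
Σcross = 803.0000 → A = |Σcross|/2 = 401.5000 mm²
Σ(r_i+r_j)·cross = 25358.7500 → first moment M = |Σ|/6 = 4226.4583
R_c = M/A = 4226.4583/401.5000 = 10.5267 mm
θ = 56° = 0.977384 rad
V = θ·R_c·A = 0.977384·10.5267·401.5000 = 4130.874 mm³

Volume = 4130.874 mm³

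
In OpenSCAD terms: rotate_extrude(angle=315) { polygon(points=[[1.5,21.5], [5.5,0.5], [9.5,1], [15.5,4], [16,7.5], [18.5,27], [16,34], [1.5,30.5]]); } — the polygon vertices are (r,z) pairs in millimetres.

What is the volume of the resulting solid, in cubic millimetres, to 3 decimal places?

Profile (r,z), 8 vertices: (1.5,21.5) (5.5,0.5) (9.5,1) (15.5,4) (16,7.5) (18.5,27) (16,34) (1.5,30.5)
edge 0: (1.5,21.5)→(5.5,0.5)  cross = 1.5·0.5 − 5.5·21.5 = -117.5000; (r_i+r_j)·cross = 7·-117.5000 = -822.5000
edge 1: (5.5,0.5)→(9.5,1)  cross = 5.5·1 − 9.5·0.5 = 0.7500; (r_i+r_j)·cross = 15·0.7500 = 11.2500
edge 2: (9.5,1)→(15.5,4)  cross = 9.5·4 − 15.5·1 = 22.5000; (r_i+r_j)·cross = 25·22.5000 = 562.5000
edge 3: (15.5,4)→(16,7.5)  cross = 15.5·7.5 − 16·4 = 52.2500; (r_i+r_j)·cross = 31.5·52.2500 = 1645.8750
edge 4: (16,7.5)→(18.5,27)  cross = 16·27 − 18.5·7.5 = 293.2500; (r_i+r_j)·cross = 34.5·293.2500 = 10117.1250
edge 5: (18.5,27)→(16,34)  cross = 18.5·34 − 16·27 = 197.0000; (r_i+r_j)·cross = 34.5·197.0000 = 6796.5000
edge 6: (16,34)→(1.5,30.5)  cross = 16·30.5 − 1.5·34 = 437.0000; (r_i+r_j)·cross = 17.5·437.0000 = 7647.5000
edge 7: (1.5,30.5)→(1.5,21.5)  cross = 1.5·21.5 − 1.5·30.5 = -13.5000; (r_i+r_j)·cross = 3·-13.5000 = -40.5000
Σcross = 871.7500 → A = |Σcross|/2 = 435.8750 mm²
Σ(r_i+r_j)·cross = 25917.7500 → first moment M = |Σ|/6 = 4319.6250
R_c = M/A = 4319.6250/435.8750 = 9.9102 mm
θ = 315° = 5.497787 rad
V = θ·R_c·A = 5.497787·9.9102·435.8750 = 23748.379 mm³

Volume = 23748.379 mm³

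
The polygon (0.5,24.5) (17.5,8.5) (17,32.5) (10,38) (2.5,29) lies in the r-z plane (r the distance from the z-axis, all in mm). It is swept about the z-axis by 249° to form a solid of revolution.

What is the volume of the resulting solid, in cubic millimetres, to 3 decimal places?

Volume = 13211.716 mm³

Profile (r,z), 5 vertices: (0.5,24.5) (17.5,8.5) (17,32.5) (10,38) (2.5,29)
edge 0: (0.5,24.5)→(17.5,8.5)  cross = 0.5·8.5 − 17.5·24.5 = -424.5000; (r_i+r_j)·cross = 18·-424.5000 = -7641.0000
edge 1: (17.5,8.5)→(17,32.5)  cross = 17.5·32.5 − 17·8.5 = 424.2500; (r_i+r_j)·cross = 34.5·424.2500 = 14636.6250
edge 2: (17,32.5)→(10,38)  cross = 17·38 − 10·32.5 = 321.0000; (r_i+r_j)·cross = 27·321.0000 = 8667.0000
edge 3: (10,38)→(2.5,29)  cross = 10·29 − 2.5·38 = 195.0000; (r_i+r_j)·cross = 12.5·195.0000 = 2437.5000
edge 4: (2.5,29)→(0.5,24.5)  cross = 2.5·24.5 − 0.5·29 = 46.7500; (r_i+r_j)·cross = 3·46.7500 = 140.2500
Σcross = 562.5000 → A = |Σcross|/2 = 281.2500 mm²
Σ(r_i+r_j)·cross = 18240.3750 → first moment M = |Σ|/6 = 3040.0625
R_c = M/A = 3040.0625/281.2500 = 10.8091 mm
θ = 249° = 4.345870 rad
V = θ·R_c·A = 4.345870·10.8091·281.2500 = 13211.716 mm³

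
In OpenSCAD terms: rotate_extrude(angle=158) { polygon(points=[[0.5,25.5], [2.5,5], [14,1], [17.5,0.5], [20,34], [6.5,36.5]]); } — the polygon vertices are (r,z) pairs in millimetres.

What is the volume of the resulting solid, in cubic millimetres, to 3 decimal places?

Profile (r,z), 6 vertices: (0.5,25.5) (2.5,5) (14,1) (17.5,0.5) (20,34) (6.5,36.5)
edge 0: (0.5,25.5)→(2.5,5)  cross = 0.5·5 − 2.5·25.5 = -61.2500; (r_i+r_j)·cross = 3·-61.2500 = -183.7500
edge 1: (2.5,5)→(14,1)  cross = 2.5·1 − 14·5 = -67.5000; (r_i+r_j)·cross = 16.5·-67.5000 = -1113.7500
edge 2: (14,1)→(17.5,0.5)  cross = 14·0.5 − 17.5·1 = -10.5000; (r_i+r_j)·cross = 31.5·-10.5000 = -330.7500
edge 3: (17.5,0.5)→(20,34)  cross = 17.5·34 − 20·0.5 = 585.0000; (r_i+r_j)·cross = 37.5·585.0000 = 21937.5000
edge 4: (20,34)→(6.5,36.5)  cross = 20·36.5 − 6.5·34 = 509.0000; (r_i+r_j)·cross = 26.5·509.0000 = 13488.5000
edge 5: (6.5,36.5)→(0.5,25.5)  cross = 6.5·25.5 − 0.5·36.5 = 147.5000; (r_i+r_j)·cross = 7·147.5000 = 1032.5000
Σcross = 1102.2500 → A = |Σcross|/2 = 551.1250 mm²
Σ(r_i+r_j)·cross = 34830.2500 → first moment M = |Σ|/6 = 5805.0417
R_c = M/A = 5805.0417/551.1250 = 10.5331 mm
θ = 158° = 2.757620 rad
V = θ·R_c·A = 2.757620·10.5331·551.1250 = 16008.100 mm³

Volume = 16008.100 mm³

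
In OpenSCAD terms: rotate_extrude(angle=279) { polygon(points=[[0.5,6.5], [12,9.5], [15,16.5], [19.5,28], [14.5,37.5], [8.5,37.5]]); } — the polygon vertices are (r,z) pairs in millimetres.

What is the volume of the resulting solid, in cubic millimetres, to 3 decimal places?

Profile (r,z), 6 vertices: (0.5,6.5) (12,9.5) (15,16.5) (19.5,28) (14.5,37.5) (8.5,37.5)
edge 0: (0.5,6.5)→(12,9.5)  cross = 0.5·9.5 − 12·6.5 = -73.2500; (r_i+r_j)·cross = 12.5·-73.2500 = -915.6250
edge 1: (12,9.5)→(15,16.5)  cross = 12·16.5 − 15·9.5 = 55.5000; (r_i+r_j)·cross = 27·55.5000 = 1498.5000
edge 2: (15,16.5)→(19.5,28)  cross = 15·28 − 19.5·16.5 = 98.2500; (r_i+r_j)·cross = 34.5·98.2500 = 3389.6250
edge 3: (19.5,28)→(14.5,37.5)  cross = 19.5·37.5 − 14.5·28 = 325.2500; (r_i+r_j)·cross = 34·325.2500 = 11058.5000
edge 4: (14.5,37.5)→(8.5,37.5)  cross = 14.5·37.5 − 8.5·37.5 = 225.0000; (r_i+r_j)·cross = 23·225.0000 = 5175.0000
edge 5: (8.5,37.5)→(0.5,6.5)  cross = 8.5·6.5 − 0.5·37.5 = 36.5000; (r_i+r_j)·cross = 9·36.5000 = 328.5000
Σcross = 667.2500 → A = |Σcross|/2 = 333.6250 mm²
Σ(r_i+r_j)·cross = 20534.5000 → first moment M = |Σ|/6 = 3422.4167
R_c = M/A = 3422.4167/333.6250 = 10.2583 mm
θ = 279° = 4.869469 rad
V = θ·R_c·A = 4.869469·10.2583·333.6250 = 16665.351 mm³

Volume = 16665.351 mm³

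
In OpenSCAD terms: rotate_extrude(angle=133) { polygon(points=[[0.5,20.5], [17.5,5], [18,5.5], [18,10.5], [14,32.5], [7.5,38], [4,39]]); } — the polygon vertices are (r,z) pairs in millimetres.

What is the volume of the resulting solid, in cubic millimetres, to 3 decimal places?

Profile (r,z), 7 vertices: (0.5,20.5) (17.5,5) (18,5.5) (18,10.5) (14,32.5) (7.5,38) (4,39)
edge 0: (0.5,20.5)→(17.5,5)  cross = 0.5·5 − 17.5·20.5 = -356.2500; (r_i+r_j)·cross = 18·-356.2500 = -6412.5000
edge 1: (17.5,5)→(18,5.5)  cross = 17.5·5.5 − 18·5 = 6.2500; (r_i+r_j)·cross = 35.5·6.2500 = 221.8750
edge 2: (18,5.5)→(18,10.5)  cross = 18·10.5 − 18·5.5 = 90.0000; (r_i+r_j)·cross = 36·90.0000 = 3240.0000
edge 3: (18,10.5)→(14,32.5)  cross = 18·32.5 − 14·10.5 = 438.0000; (r_i+r_j)·cross = 32·438.0000 = 14016.0000
edge 4: (14,32.5)→(7.5,38)  cross = 14·38 − 7.5·32.5 = 288.2500; (r_i+r_j)·cross = 21.5·288.2500 = 6197.3750
edge 5: (7.5,38)→(4,39)  cross = 7.5·39 − 4·38 = 140.5000; (r_i+r_j)·cross = 11.5·140.5000 = 1615.7500
edge 6: (4,39)→(0.5,20.5)  cross = 4·20.5 − 0.5·39 = 62.5000; (r_i+r_j)·cross = 4.5·62.5000 = 281.2500
Σcross = 669.2500 → A = |Σcross|/2 = 334.6250 mm²
Σ(r_i+r_j)·cross = 19159.7500 → first moment M = |Σ|/6 = 3193.2917
R_c = M/A = 3193.2917/334.6250 = 9.5429 mm
θ = 133° = 2.321288 rad
V = θ·R_c·A = 2.321288·9.5429·334.6250 = 7412.549 mm³

Volume = 7412.549 mm³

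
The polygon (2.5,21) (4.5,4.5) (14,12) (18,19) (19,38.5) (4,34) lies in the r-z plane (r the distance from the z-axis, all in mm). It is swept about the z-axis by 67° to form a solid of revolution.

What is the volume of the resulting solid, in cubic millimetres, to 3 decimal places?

Volume = 4764.065 mm³

Profile (r,z), 6 vertices: (2.5,21) (4.5,4.5) (14,12) (18,19) (19,38.5) (4,34)
edge 0: (2.5,21)→(4.5,4.5)  cross = 2.5·4.5 − 4.5·21 = -83.2500; (r_i+r_j)·cross = 7·-83.2500 = -582.7500
edge 1: (4.5,4.5)→(14,12)  cross = 4.5·12 − 14·4.5 = -9.0000; (r_i+r_j)·cross = 18.5·-9.0000 = -166.5000
edge 2: (14,12)→(18,19)  cross = 14·19 − 18·12 = 50.0000; (r_i+r_j)·cross = 32·50.0000 = 1600.0000
edge 3: (18,19)→(19,38.5)  cross = 18·38.5 − 19·19 = 332.0000; (r_i+r_j)·cross = 37·332.0000 = 12284.0000
edge 4: (19,38.5)→(4,34)  cross = 19·34 − 4·38.5 = 492.0000; (r_i+r_j)·cross = 23·492.0000 = 11316.0000
edge 5: (4,34)→(2.5,21)  cross = 4·21 − 2.5·34 = -1.0000; (r_i+r_j)·cross = 6.5·-1.0000 = -6.5000
Σcross = 780.7500 → A = |Σcross|/2 = 390.3750 mm²
Σ(r_i+r_j)·cross = 24444.2500 → first moment M = |Σ|/6 = 4074.0417
R_c = M/A = 4074.0417/390.3750 = 10.4362 mm
θ = 67° = 1.169371 rad
V = θ·R_c·A = 1.169371·10.4362·390.3750 = 4764.065 mm³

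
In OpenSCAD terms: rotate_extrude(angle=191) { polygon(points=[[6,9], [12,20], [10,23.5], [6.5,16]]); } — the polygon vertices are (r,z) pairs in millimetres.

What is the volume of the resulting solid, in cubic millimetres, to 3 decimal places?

Profile (r,z), 4 vertices: (6,9) (12,20) (10,23.5) (6.5,16)
edge 0: (6,9)→(12,20)  cross = 6·20 − 12·9 = 12.0000; (r_i+r_j)·cross = 18·12.0000 = 216.0000
edge 1: (12,20)→(10,23.5)  cross = 12·23.5 − 10·20 = 82.0000; (r_i+r_j)·cross = 22·82.0000 = 1804.0000
edge 2: (10,23.5)→(6.5,16)  cross = 10·16 − 6.5·23.5 = 7.2500; (r_i+r_j)·cross = 16.5·7.2500 = 119.6250
edge 3: (6.5,16)→(6,9)  cross = 6.5·9 − 6·16 = -37.5000; (r_i+r_j)·cross = 12.5·-37.5000 = -468.7500
Σcross = 63.7500 → A = |Σcross|/2 = 31.8750 mm²
Σ(r_i+r_j)·cross = 1670.8750 → first moment M = |Σ|/6 = 278.4792
R_c = M/A = 278.4792/31.8750 = 8.7366 mm
θ = 191° = 3.333579 rad
V = θ·R_c·A = 3.333579·8.7366·31.8750 = 928.332 mm³

Volume = 928.332 mm³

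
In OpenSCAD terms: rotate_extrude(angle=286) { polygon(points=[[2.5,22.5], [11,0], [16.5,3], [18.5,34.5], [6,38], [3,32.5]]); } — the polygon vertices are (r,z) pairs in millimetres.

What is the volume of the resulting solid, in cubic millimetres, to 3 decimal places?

Profile (r,z), 6 vertices: (2.5,22.5) (11,0) (16.5,3) (18.5,34.5) (6,38) (3,32.5)
edge 0: (2.5,22.5)→(11,0)  cross = 2.5·0 − 11·22.5 = -247.5000; (r_i+r_j)·cross = 13.5·-247.5000 = -3341.2500
edge 1: (11,0)→(16.5,3)  cross = 11·3 − 16.5·0 = 33.0000; (r_i+r_j)·cross = 27.5·33.0000 = 907.5000
edge 2: (16.5,3)→(18.5,34.5)  cross = 16.5·34.5 − 18.5·3 = 513.7500; (r_i+r_j)·cross = 35·513.7500 = 17981.2500
edge 3: (18.5,34.5)→(6,38)  cross = 18.5·38 − 6·34.5 = 496.0000; (r_i+r_j)·cross = 24.5·496.0000 = 12152.0000
edge 4: (6,38)→(3,32.5)  cross = 6·32.5 − 3·38 = 81.0000; (r_i+r_j)·cross = 9·81.0000 = 729.0000
edge 5: (3,32.5)→(2.5,22.5)  cross = 3·22.5 − 2.5·32.5 = -13.7500; (r_i+r_j)·cross = 5.5·-13.7500 = -75.6250
Σcross = 862.5000 → A = |Σcross|/2 = 431.2500 mm²
Σ(r_i+r_j)·cross = 28352.8750 → first moment M = |Σ|/6 = 4725.4792
R_c = M/A = 4725.4792/431.2500 = 10.9576 mm
θ = 286° = 4.991642 rad
V = θ·R_c·A = 4.991642·10.9576·431.2500 = 23587.899 mm³

Volume = 23587.899 mm³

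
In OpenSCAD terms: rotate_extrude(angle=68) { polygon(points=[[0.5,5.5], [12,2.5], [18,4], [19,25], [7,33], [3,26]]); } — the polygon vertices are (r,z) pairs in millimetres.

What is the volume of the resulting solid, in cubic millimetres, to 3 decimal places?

Profile (r,z), 6 vertices: (0.5,5.5) (12,2.5) (18,4) (19,25) (7,33) (3,26)
edge 0: (0.5,5.5)→(12,2.5)  cross = 0.5·2.5 − 12·5.5 = -64.7500; (r_i+r_j)·cross = 12.5·-64.7500 = -809.3750
edge 1: (12,2.5)→(18,4)  cross = 12·4 − 18·2.5 = 3.0000; (r_i+r_j)·cross = 30·3.0000 = 90.0000
edge 2: (18,4)→(19,25)  cross = 18·25 − 19·4 = 374.0000; (r_i+r_j)·cross = 37·374.0000 = 13838.0000
edge 3: (19,25)→(7,33)  cross = 19·33 − 7·25 = 452.0000; (r_i+r_j)·cross = 26·452.0000 = 11752.0000
edge 4: (7,33)→(3,26)  cross = 7·26 − 3·33 = 83.0000; (r_i+r_j)·cross = 10·83.0000 = 830.0000
edge 5: (3,26)→(0.5,5.5)  cross = 3·5.5 − 0.5·26 = 3.5000; (r_i+r_j)·cross = 3.5·3.5000 = 12.2500
Σcross = 850.7500 → A = |Σcross|/2 = 425.3750 mm²
Σ(r_i+r_j)·cross = 25712.8750 → first moment M = |Σ|/6 = 4285.4792
R_c = M/A = 4285.4792/425.3750 = 10.0746 mm
θ = 68° = 1.186824 rad
V = θ·R_c·A = 1.186824·10.0746·425.3750 = 5086.109 mm³

Volume = 5086.109 mm³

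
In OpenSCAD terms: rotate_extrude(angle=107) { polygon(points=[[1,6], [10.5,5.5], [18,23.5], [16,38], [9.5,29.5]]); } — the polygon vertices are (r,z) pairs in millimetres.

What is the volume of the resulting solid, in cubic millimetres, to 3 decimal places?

Profile (r,z), 5 vertices: (1,6) (10.5,5.5) (18,23.5) (16,38) (9.5,29.5)
edge 0: (1,6)→(10.5,5.5)  cross = 1·5.5 − 10.5·6 = -57.5000; (r_i+r_j)·cross = 11.5·-57.5000 = -661.2500
edge 1: (10.5,5.5)→(18,23.5)  cross = 10.5·23.5 − 18·5.5 = 147.7500; (r_i+r_j)·cross = 28.5·147.7500 = 4210.8750
edge 2: (18,23.5)→(16,38)  cross = 18·38 − 16·23.5 = 308.0000; (r_i+r_j)·cross = 34·308.0000 = 10472.0000
edge 3: (16,38)→(9.5,29.5)  cross = 16·29.5 − 9.5·38 = 111.0000; (r_i+r_j)·cross = 25.5·111.0000 = 2830.5000
edge 4: (9.5,29.5)→(1,6)  cross = 9.5·6 − 1·29.5 = 27.5000; (r_i+r_j)·cross = 10.5·27.5000 = 288.7500
Σcross = 536.7500 → A = |Σcross|/2 = 268.3750 mm²
Σ(r_i+r_j)·cross = 17140.8750 → first moment M = |Σ|/6 = 2856.8125
R_c = M/A = 2856.8125/268.3750 = 10.6449 mm
θ = 107° = 1.867502 rad
V = θ·R_c·A = 1.867502·10.6449·268.3750 = 5335.104 mm³

Volume = 5335.104 mm³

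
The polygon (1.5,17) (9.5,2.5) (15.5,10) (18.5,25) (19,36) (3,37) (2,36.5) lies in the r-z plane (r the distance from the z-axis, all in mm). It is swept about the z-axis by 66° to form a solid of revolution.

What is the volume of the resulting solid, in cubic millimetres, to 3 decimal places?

Volume = 5166.997 mm³

Profile (r,z), 7 vertices: (1.5,17) (9.5,2.5) (15.5,10) (18.5,25) (19,36) (3,37) (2,36.5)
edge 0: (1.5,17)→(9.5,2.5)  cross = 1.5·2.5 − 9.5·17 = -157.7500; (r_i+r_j)·cross = 11·-157.7500 = -1735.2500
edge 1: (9.5,2.5)→(15.5,10)  cross = 9.5·10 − 15.5·2.5 = 56.2500; (r_i+r_j)·cross = 25·56.2500 = 1406.2500
edge 2: (15.5,10)→(18.5,25)  cross = 15.5·25 − 18.5·10 = 202.5000; (r_i+r_j)·cross = 34·202.5000 = 6885.0000
edge 3: (18.5,25)→(19,36)  cross = 18.5·36 − 19·25 = 191.0000; (r_i+r_j)·cross = 37.5·191.0000 = 7162.5000
edge 4: (19,36)→(3,37)  cross = 19·37 − 3·36 = 595.0000; (r_i+r_j)·cross = 22·595.0000 = 13090.0000
edge 5: (3,37)→(2,36.5)  cross = 3·36.5 − 2·37 = 35.5000; (r_i+r_j)·cross = 5·35.5000 = 177.5000
edge 6: (2,36.5)→(1.5,17)  cross = 2·17 − 1.5·36.5 = -20.7500; (r_i+r_j)·cross = 3.5·-20.7500 = -72.6250
Σcross = 901.7500 → A = |Σcross|/2 = 450.8750 mm²
Σ(r_i+r_j)·cross = 26913.3750 → first moment M = |Σ|/6 = 4485.5625
R_c = M/A = 4485.5625/450.8750 = 9.9486 mm
θ = 66° = 1.151917 rad
V = θ·R_c·A = 1.151917·9.9486·450.8750 = 5166.997 mm³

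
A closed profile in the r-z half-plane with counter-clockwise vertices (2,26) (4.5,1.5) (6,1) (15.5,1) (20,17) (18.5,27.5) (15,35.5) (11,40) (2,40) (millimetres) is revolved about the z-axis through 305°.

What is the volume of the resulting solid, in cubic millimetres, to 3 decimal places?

Profile (r,z), 9 vertices: (2,26) (4.5,1.5) (6,1) (15.5,1) (20,17) (18.5,27.5) (15,35.5) (11,40) (2,40)
edge 0: (2,26)→(4.5,1.5)  cross = 2·1.5 − 4.5·26 = -114.0000; (r_i+r_j)·cross = 6.5·-114.0000 = -741.0000
edge 1: (4.5,1.5)→(6,1)  cross = 4.5·1 − 6·1.5 = -4.5000; (r_i+r_j)·cross = 10.5·-4.5000 = -47.2500
edge 2: (6,1)→(15.5,1)  cross = 6·1 − 15.5·1 = -9.5000; (r_i+r_j)·cross = 21.5·-9.5000 = -204.2500
edge 3: (15.5,1)→(20,17)  cross = 15.5·17 − 20·1 = 243.5000; (r_i+r_j)·cross = 35.5·243.5000 = 8644.2500
edge 4: (20,17)→(18.5,27.5)  cross = 20·27.5 − 18.5·17 = 235.5000; (r_i+r_j)·cross = 38.5·235.5000 = 9066.7500
edge 5: (18.5,27.5)→(15,35.5)  cross = 18.5·35.5 − 15·27.5 = 244.2500; (r_i+r_j)·cross = 33.5·244.2500 = 8182.3750
edge 6: (15,35.5)→(11,40)  cross = 15·40 − 11·35.5 = 209.5000; (r_i+r_j)·cross = 26·209.5000 = 5447.0000
edge 7: (11,40)→(2,40)  cross = 11·40 − 2·40 = 360.0000; (r_i+r_j)·cross = 13·360.0000 = 4680.0000
edge 8: (2,40)→(2,26)  cross = 2·26 − 2·40 = -28.0000; (r_i+r_j)·cross = 4·-28.0000 = -112.0000
Σcross = 1136.7500 → A = |Σcross|/2 = 568.3750 mm²
Σ(r_i+r_j)·cross = 34915.8750 → first moment M = |Σ|/6 = 5819.3125
R_c = M/A = 5819.3125/568.3750 = 10.2385 mm
θ = 305° = 5.323254 rad
V = θ·R_c·A = 5.323254·10.2385·568.3750 = 30977.680 mm³

Volume = 30977.680 mm³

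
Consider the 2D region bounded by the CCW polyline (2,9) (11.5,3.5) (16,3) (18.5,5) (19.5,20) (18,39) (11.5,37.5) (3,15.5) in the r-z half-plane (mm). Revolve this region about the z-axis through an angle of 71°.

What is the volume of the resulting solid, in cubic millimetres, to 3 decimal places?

Volume = 6596.614 mm³

Profile (r,z), 8 vertices: (2,9) (11.5,3.5) (16,3) (18.5,5) (19.5,20) (18,39) (11.5,37.5) (3,15.5)
edge 0: (2,9)→(11.5,3.5)  cross = 2·3.5 − 11.5·9 = -96.5000; (r_i+r_j)·cross = 13.5·-96.5000 = -1302.7500
edge 1: (11.5,3.5)→(16,3)  cross = 11.5·3 − 16·3.5 = -21.5000; (r_i+r_j)·cross = 27.5·-21.5000 = -591.2500
edge 2: (16,3)→(18.5,5)  cross = 16·5 − 18.5·3 = 24.5000; (r_i+r_j)·cross = 34.5·24.5000 = 845.2500
edge 3: (18.5,5)→(19.5,20)  cross = 18.5·20 − 19.5·5 = 272.5000; (r_i+r_j)·cross = 38·272.5000 = 10355.0000
edge 4: (19.5,20)→(18,39)  cross = 19.5·39 − 18·20 = 400.5000; (r_i+r_j)·cross = 37.5·400.5000 = 15018.7500
edge 5: (18,39)→(11.5,37.5)  cross = 18·37.5 − 11.5·39 = 226.5000; (r_i+r_j)·cross = 29.5·226.5000 = 6681.7500
edge 6: (11.5,37.5)→(3,15.5)  cross = 11.5·15.5 − 3·37.5 = 65.7500; (r_i+r_j)·cross = 14.5·65.7500 = 953.3750
edge 7: (3,15.5)→(2,9)  cross = 3·9 − 2·15.5 = -4.0000; (r_i+r_j)·cross = 5·-4.0000 = -20.0000
Σcross = 867.7500 → A = |Σcross|/2 = 433.8750 mm²
Σ(r_i+r_j)·cross = 31940.1250 → first moment M = |Σ|/6 = 5323.3542
R_c = M/A = 5323.3542/433.8750 = 12.2693 mm
θ = 71° = 1.239184 rad
V = θ·R_c·A = 1.239184·12.2693·433.8750 = 6596.614 mm³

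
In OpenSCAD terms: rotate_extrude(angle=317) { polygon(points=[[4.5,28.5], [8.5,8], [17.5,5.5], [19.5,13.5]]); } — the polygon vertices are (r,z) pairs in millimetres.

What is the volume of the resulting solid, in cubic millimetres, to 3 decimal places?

Volume = 10647.900 mm³

Profile (r,z), 4 vertices: (4.5,28.5) (8.5,8) (17.5,5.5) (19.5,13.5)
edge 0: (4.5,28.5)→(8.5,8)  cross = 4.5·8 − 8.5·28.5 = -206.2500; (r_i+r_j)·cross = 13·-206.2500 = -2681.2500
edge 1: (8.5,8)→(17.5,5.5)  cross = 8.5·5.5 − 17.5·8 = -93.2500; (r_i+r_j)·cross = 26·-93.2500 = -2424.5000
edge 2: (17.5,5.5)→(19.5,13.5)  cross = 17.5·13.5 − 19.5·5.5 = 129.0000; (r_i+r_j)·cross = 37·129.0000 = 4773.0000
edge 3: (19.5,13.5)→(4.5,28.5)  cross = 19.5·28.5 − 4.5·13.5 = 495.0000; (r_i+r_j)·cross = 24·495.0000 = 11880.0000
Σcross = 324.5000 → A = |Σcross|/2 = 162.2500 mm²
Σ(r_i+r_j)·cross = 11547.2500 → first moment M = |Σ|/6 = 1924.5417
R_c = M/A = 1924.5417/162.2500 = 11.8616 mm
θ = 317° = 5.532694 rad
V = θ·R_c·A = 5.532694·11.8616·162.2500 = 10647.900 mm³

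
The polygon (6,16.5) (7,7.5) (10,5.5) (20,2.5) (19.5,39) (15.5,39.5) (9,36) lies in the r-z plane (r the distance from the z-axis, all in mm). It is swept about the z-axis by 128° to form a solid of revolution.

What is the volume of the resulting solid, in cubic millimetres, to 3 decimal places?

Volume = 12863.263 mm³

Profile (r,z), 7 vertices: (6,16.5) (7,7.5) (10,5.5) (20,2.5) (19.5,39) (15.5,39.5) (9,36)
edge 0: (6,16.5)→(7,7.5)  cross = 6·7.5 − 7·16.5 = -70.5000; (r_i+r_j)·cross = 13·-70.5000 = -916.5000
edge 1: (7,7.5)→(10,5.5)  cross = 7·5.5 − 10·7.5 = -36.5000; (r_i+r_j)·cross = 17·-36.5000 = -620.5000
edge 2: (10,5.5)→(20,2.5)  cross = 10·2.5 − 20·5.5 = -85.0000; (r_i+r_j)·cross = 30·-85.0000 = -2550.0000
edge 3: (20,2.5)→(19.5,39)  cross = 20·39 − 19.5·2.5 = 731.2500; (r_i+r_j)·cross = 39.5·731.2500 = 28884.3750
edge 4: (19.5,39)→(15.5,39.5)  cross = 19.5·39.5 − 15.5·39 = 165.7500; (r_i+r_j)·cross = 35·165.7500 = 5801.2500
edge 5: (15.5,39.5)→(9,36)  cross = 15.5·36 − 9·39.5 = 202.5000; (r_i+r_j)·cross = 24.5·202.5000 = 4961.2500
edge 6: (9,36)→(6,16.5)  cross = 9·16.5 − 6·36 = -67.5000; (r_i+r_j)·cross = 15·-67.5000 = -1012.5000
Σcross = 840.0000 → A = |Σcross|/2 = 420.0000 mm²
Σ(r_i+r_j)·cross = 34547.3750 → first moment M = |Σ|/6 = 5757.8958
R_c = M/A = 5757.8958/420.0000 = 13.7093 mm
θ = 128° = 2.234021 rad
V = θ·R_c·A = 2.234021·13.7093·420.0000 = 12863.263 mm³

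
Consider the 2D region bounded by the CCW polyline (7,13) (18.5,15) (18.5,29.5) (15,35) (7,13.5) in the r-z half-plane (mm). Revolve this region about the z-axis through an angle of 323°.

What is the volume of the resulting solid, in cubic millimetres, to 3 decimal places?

Volume = 11606.965 mm³

Profile (r,z), 5 vertices: (7,13) (18.5,15) (18.5,29.5) (15,35) (7,13.5)
edge 0: (7,13)→(18.5,15)  cross = 7·15 − 18.5·13 = -135.5000; (r_i+r_j)·cross = 25.5·-135.5000 = -3455.2500
edge 1: (18.5,15)→(18.5,29.5)  cross = 18.5·29.5 − 18.5·15 = 268.2500; (r_i+r_j)·cross = 37·268.2500 = 9925.2500
edge 2: (18.5,29.5)→(15,35)  cross = 18.5·35 − 15·29.5 = 205.0000; (r_i+r_j)·cross = 33.5·205.0000 = 6867.5000
edge 3: (15,35)→(7,13.5)  cross = 15·13.5 − 7·35 = -42.5000; (r_i+r_j)·cross = 22·-42.5000 = -935.0000
edge 4: (7,13.5)→(7,13)  cross = 7·13 − 7·13.5 = -3.5000; (r_i+r_j)·cross = 14·-3.5000 = -49.0000
Σcross = 291.7500 → A = |Σcross|/2 = 145.8750 mm²
Σ(r_i+r_j)·cross = 12353.5000 → first moment M = |Σ|/6 = 2058.9167
R_c = M/A = 2058.9167/145.8750 = 14.1143 mm
θ = 323° = 5.637413 rad
V = θ·R_c·A = 5.637413·14.1143·145.8750 = 11606.965 mm³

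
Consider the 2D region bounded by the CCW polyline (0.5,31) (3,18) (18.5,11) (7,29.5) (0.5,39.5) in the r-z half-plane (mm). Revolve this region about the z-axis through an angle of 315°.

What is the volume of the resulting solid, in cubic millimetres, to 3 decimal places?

Volume = 6568.023 mm³

Profile (r,z), 5 vertices: (0.5,31) (3,18) (18.5,11) (7,29.5) (0.5,39.5)
edge 0: (0.5,31)→(3,18)  cross = 0.5·18 − 3·31 = -84.0000; (r_i+r_j)·cross = 3.5·-84.0000 = -294.0000
edge 1: (3,18)→(18.5,11)  cross = 3·11 − 18.5·18 = -300.0000; (r_i+r_j)·cross = 21.5·-300.0000 = -6450.0000
edge 2: (18.5,11)→(7,29.5)  cross = 18.5·29.5 − 7·11 = 468.7500; (r_i+r_j)·cross = 25.5·468.7500 = 11953.1250
edge 3: (7,29.5)→(0.5,39.5)  cross = 7·39.5 − 0.5·29.5 = 261.7500; (r_i+r_j)·cross = 7.5·261.7500 = 1963.1250
edge 4: (0.5,39.5)→(0.5,31)  cross = 0.5·31 − 0.5·39.5 = -4.2500; (r_i+r_j)·cross = 1·-4.2500 = -4.2500
Σcross = 342.2500 → A = |Σcross|/2 = 171.1250 mm²
Σ(r_i+r_j)·cross = 7168.0000 → first moment M = |Σ|/6 = 1194.6667
R_c = M/A = 1194.6667/171.1250 = 6.9813 mm
θ = 315° = 5.497787 rad
V = θ·R_c·A = 5.497787·6.9813·171.1250 = 6568.023 mm³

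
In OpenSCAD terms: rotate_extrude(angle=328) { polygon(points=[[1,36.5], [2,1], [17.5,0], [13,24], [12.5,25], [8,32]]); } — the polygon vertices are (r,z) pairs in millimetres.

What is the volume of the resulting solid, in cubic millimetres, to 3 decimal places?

Profile (r,z), 6 vertices: (1,36.5) (2,1) (17.5,0) (13,24) (12.5,25) (8,32)
edge 0: (1,36.5)→(2,1)  cross = 1·1 − 2·36.5 = -72.0000; (r_i+r_j)·cross = 3·-72.0000 = -216.0000
edge 1: (2,1)→(17.5,0)  cross = 2·0 − 17.5·1 = -17.5000; (r_i+r_j)·cross = 19.5·-17.5000 = -341.2500
edge 2: (17.5,0)→(13,24)  cross = 17.5·24 − 13·0 = 420.0000; (r_i+r_j)·cross = 30.5·420.0000 = 12810.0000
edge 3: (13,24)→(12.5,25)  cross = 13·25 − 12.5·24 = 25.0000; (r_i+r_j)·cross = 25.5·25.0000 = 637.5000
edge 4: (12.5,25)→(8,32)  cross = 12.5·32 − 8·25 = 200.0000; (r_i+r_j)·cross = 20.5·200.0000 = 4100.0000
edge 5: (8,32)→(1,36.5)  cross = 8·36.5 − 1·32 = 260.0000; (r_i+r_j)·cross = 9·260.0000 = 2340.0000
Σcross = 815.5000 → A = |Σcross|/2 = 407.7500 mm²
Σ(r_i+r_j)·cross = 19330.2500 → first moment M = |Σ|/6 = 3221.7083
R_c = M/A = 3221.7083/407.7500 = 7.9012 mm
θ = 328° = 5.724680 rad
V = θ·R_c·A = 5.724680·7.9012·407.7500 = 18443.249 mm³

Volume = 18443.249 mm³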